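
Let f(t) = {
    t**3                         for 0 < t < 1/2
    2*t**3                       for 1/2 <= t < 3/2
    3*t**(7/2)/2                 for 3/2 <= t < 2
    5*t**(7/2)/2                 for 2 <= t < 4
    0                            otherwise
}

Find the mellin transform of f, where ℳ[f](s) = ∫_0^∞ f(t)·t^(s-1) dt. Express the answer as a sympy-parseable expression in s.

(-2**(-s - 3)*(2*s + 7) - 2*2**(s + 7/2)*(s + 3) + 2*(3/2)**(s + 3)*(2*s + 7) - 3*(3/2)**(s + 7/2)*(s + 3) + 5*4**(s + 7/2)*(s + 3))/((s + 3)*(2*s + 7))
  Re(s) > -3

slice at 1/2, 3/2, 2, transform all 4 pieces, and sum them
for t in [0, 1/2): the term is ∫ t**3·t^(s-1)
over [1/2, 3/2), the kernel integral of 2*t**3 enters the sum
segment [3/2, 2) carries 3*t**(7/2)/2; integrate it
on [2, 4) integrate f = 5*t**(7/2)/2 against the kernel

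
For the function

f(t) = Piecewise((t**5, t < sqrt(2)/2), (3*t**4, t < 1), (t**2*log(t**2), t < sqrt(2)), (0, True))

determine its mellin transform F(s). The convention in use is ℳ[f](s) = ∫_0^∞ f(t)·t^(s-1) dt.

(24*2**(s/2)*(s + 2)**2*(s + 5) + 16*2**(s/2)*(s + 4)*(s + 5) + 16*2**s*(s + 2)*(s + 4)*(s + 5)*log(2) - 32*2**s*(s + 4)*(s + 5) + sqrt(2)*(s + 2)**2*(s + 4) - 6*(s + 2)**2*(s + 5))/(8*2**(s/2)*(s + 2)**2*(s + 4)*(s + 5))
  Re(s) > -5

invert the shared t-power to get t**3 on [0, sqrt(2)/2); 3*t**2 on [sqrt(2)/2, 1); log(t**2) on [1, sqrt(2))
reversing the power substitution: t**(3/2) on [0, 1/2); 3*t on [1/2, 1); log(t) on [1, 2)
linearity at sqrt(2)/2, 1 turns ℳ[f](s) into 3 summed integrals
for t in [0, sqrt(2)/2): the term is ∫ t**5·t^(s-1)
on [sqrt(2)/2, 1) integrate f = 3*t**4 against the kernel
∫ over [1, sqrt(2)) of t**2*log(t**2)·t^(s-1) joins the sum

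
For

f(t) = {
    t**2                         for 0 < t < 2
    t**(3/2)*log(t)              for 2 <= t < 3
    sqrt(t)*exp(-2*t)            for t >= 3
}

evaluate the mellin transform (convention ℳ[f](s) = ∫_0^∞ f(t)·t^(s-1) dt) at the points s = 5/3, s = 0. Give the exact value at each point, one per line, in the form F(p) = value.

F(5/3) = -972*3**(1/6)/361 - 48*2**(1/6)*log(2)/19 + 2**(5/6)*uppergamma(13/6, 6)/8 + 288*2**(1/6)/361 + 24*2**(2/3)/11 + 162*3**(1/6)*log(3)/19
F(0) = -4*sqrt(3)/3 + sqrt(2)*sqrt(pi)*erfc(sqrt(6))/2 + 8*sqrt(2)/9 + 2 + log(3**(2*sqrt(3))/2**(4*sqrt(2)/3))

remove the shared t-power first: t**(3/2) on [0, 2); t*log(t) on [2, 3); exp(-2*t) on [3, ∞)
along the cuts 2, 3, ℳ[f](s) splits into 3 integrals
∫ over [0, 2) of t**2·t^(s-1) joins the sum
for t in [2, 3): the term is ∫ t**(3/2)*log(t)·t^(s-1)
over [3, ∞), the kernel integral of sqrt(t)*exp(-2*t) enters the sum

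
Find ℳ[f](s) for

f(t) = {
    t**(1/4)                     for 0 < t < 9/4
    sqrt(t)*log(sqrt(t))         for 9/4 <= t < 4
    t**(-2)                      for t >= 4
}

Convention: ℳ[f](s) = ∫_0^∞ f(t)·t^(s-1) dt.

(64*2**(4*s)*s*(2*s - 4)*(4*s + 1)*log(2) - 32*2**(4*s)*(2*s - 4)*(4*s + 1) + 32*2**(4*s)*(2*s - 4)*(4*s + 1)*log(2) - 2**(4*s)*(4*s + 1)*(4*s**2 + 4*s + 1) - 48*3**(2*s)*s*(2*s - 4)*(4*s + 1)*log(3) + 48*3**(2*s)*s*(2*s - 4)*(4*s + 1)*log(2) - 24*3**(2*s)*(2*s - 4)*(4*s + 1)*log(3) + 24*3**(2*s)*(2*s - 4)*(4*s + 1)*log(2) + 24*3**(2*s)*(2*s - 4)*(4*s + 1) + 16*3**(2*s)*sqrt(6)*(2*s - 4)*(4*s**2 + 4*s + 1))/(8*2**(2*s)*(2*s - 4)*(4*s + 1)*(4*s**2 + 4*s + 1))
  -1/4 < Re(s) < 2

undo the power substitution: sqrt(t) on [0, 3/2); t*log(t) on [3/2, 2); t**(-4) on [2, ∞)
summing 3 kernel integrals split by 9/4, 4 yields ℳ[f](s)
∫ over [0, 9/4) of t**(1/4)·t^(s-1) joins the sum
piece [9/4, 4): integrate sqrt(t)*log(sqrt(t)) against the kernel
segment [4, ∞) carries t**(-2); integrate it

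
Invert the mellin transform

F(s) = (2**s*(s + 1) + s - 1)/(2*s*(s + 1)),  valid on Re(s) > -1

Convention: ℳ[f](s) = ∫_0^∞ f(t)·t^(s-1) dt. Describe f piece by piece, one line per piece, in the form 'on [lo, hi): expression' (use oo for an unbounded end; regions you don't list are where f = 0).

on [0, 1): t
on [1, 2): 1/2

f breaks at 1 into 2 integrals to sum
segment 0 to 1 holds t; add its integral
segment [1, 2) carries 1/2; integrate it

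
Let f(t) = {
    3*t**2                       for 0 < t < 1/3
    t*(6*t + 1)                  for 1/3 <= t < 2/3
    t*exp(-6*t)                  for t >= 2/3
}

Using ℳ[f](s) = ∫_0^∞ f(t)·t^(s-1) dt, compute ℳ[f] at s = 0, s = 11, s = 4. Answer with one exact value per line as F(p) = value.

back out the shared t-power: 3 on [0, 1/3); (6*t + 1)/t on [1/3, 2/3); exp(-6*t)/t on [2/3, ∞)
undo the shared t-power: 3*t on [0, 1/3); 6*t + 1 on [1/3, 2/3); exp(-6*t) on [2/3, ∞)
remove the common scale on t first: t on [0, 1); 2*t + 1 on [1, 2); exp(-2*t) on [2, ∞)
linearity at 1/3, 2/3 turns ℳ[f](s) into 3 summed integrals
piece [0, 1/3): integrate 3*t**2 against the kernel
between 1/3 and 2/3 the integrand is t*(6*t + 1)·t^(s-1)
∫ t*exp(-6*t)·t^(s-1) over [2/3, ∞)

F(0) = exp(-4)/6 + 3/2
F(11) = 9253/3070548 + 8505425*exp(-4)/8503056
F(4) = 103*exp(-4)/972 + 821/7290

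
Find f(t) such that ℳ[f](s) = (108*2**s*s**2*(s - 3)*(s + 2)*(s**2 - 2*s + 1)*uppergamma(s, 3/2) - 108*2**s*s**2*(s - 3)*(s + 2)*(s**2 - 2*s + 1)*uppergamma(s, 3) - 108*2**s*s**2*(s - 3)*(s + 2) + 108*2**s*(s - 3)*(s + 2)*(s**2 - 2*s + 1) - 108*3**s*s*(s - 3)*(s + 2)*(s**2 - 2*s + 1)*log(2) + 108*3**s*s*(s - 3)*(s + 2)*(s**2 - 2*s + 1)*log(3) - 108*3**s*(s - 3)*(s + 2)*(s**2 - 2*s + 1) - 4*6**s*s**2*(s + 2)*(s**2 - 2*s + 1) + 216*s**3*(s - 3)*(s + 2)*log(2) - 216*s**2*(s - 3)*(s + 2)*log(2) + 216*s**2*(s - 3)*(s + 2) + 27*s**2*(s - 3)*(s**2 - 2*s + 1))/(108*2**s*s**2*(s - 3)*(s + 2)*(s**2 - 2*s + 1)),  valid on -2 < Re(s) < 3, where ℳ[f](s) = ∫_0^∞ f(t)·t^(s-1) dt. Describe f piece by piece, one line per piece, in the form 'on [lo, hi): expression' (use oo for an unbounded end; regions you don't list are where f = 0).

the 5 pieces separated at 1/2, 1, 3/2, 3 each add one integral
∫ t**2·t^(s-1) over [0, 1/2)
for t in [1/2, 1): the term is ∫ log(t)/t·t^(s-1)
segment [1, 3/2) carries log(t); integrate it
segment 3/2 to 3 holds exp(-t); add its integral
on [3, ∞): add ∫ t**(-3)·t^(s-1) dt

on [0, 1/2): t**2
on [1/2, 1): log(t)/t
on [1, 3/2): log(t)
on [3/2, 3): exp(-t)
on [3, oo): t**(-3)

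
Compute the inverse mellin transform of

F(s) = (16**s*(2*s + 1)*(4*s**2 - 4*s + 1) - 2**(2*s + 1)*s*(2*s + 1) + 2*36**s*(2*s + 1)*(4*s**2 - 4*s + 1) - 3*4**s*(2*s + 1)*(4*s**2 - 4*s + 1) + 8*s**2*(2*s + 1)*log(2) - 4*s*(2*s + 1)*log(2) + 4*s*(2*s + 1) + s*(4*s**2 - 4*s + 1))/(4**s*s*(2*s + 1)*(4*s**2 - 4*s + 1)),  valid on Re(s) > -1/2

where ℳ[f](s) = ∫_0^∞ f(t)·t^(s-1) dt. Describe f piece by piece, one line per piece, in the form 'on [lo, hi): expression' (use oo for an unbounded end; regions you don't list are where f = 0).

on [0, 1/4): sqrt(t)
on [1/4, 1): log(sqrt(t))/sqrt(t)
on [1, 4): 3
on [4, 9): 2

remove the power substitution first: t on [0, 1/2); log(t)/t on [1/2, 1); 3 on [1, 2); …
cuts at 1/4, 1, 4: linearity sums the 4 kernel integrals
[0, 1/4) adds the kernel integral of sqrt(t)
over [1/4, 1), the kernel integral of log(sqrt(t))/sqrt(t) enters the sum
segment [1, 4) carries 3; integrate it
the [4, 9) slice contributes ∫ 2·t^(s-1) dt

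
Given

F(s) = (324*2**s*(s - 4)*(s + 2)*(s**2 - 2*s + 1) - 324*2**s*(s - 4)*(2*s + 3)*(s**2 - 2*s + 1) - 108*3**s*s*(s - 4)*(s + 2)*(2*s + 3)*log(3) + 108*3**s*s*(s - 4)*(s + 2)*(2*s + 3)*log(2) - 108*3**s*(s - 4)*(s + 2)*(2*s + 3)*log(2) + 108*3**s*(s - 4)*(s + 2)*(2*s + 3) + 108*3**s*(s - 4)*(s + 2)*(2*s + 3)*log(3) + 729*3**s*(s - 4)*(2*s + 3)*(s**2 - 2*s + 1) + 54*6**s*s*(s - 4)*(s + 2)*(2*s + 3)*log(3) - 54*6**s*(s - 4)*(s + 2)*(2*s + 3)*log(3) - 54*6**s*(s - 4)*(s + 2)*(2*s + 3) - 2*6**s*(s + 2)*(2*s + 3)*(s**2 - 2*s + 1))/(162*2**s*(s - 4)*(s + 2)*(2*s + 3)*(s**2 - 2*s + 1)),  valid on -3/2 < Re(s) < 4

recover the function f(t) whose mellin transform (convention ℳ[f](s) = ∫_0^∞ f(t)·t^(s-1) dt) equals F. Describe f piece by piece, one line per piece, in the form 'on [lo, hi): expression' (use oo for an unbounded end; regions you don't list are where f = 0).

treat the 4 regions marked off by 1, 3/2, 3 separately and sum
[0, 1) adds the kernel integral of t**(3/2)
on [1, 3/2) integrate f = 2*t**2 against the kernel
piece [3/2, 3): integrate log(t)/t against the kernel
[3, ∞) adds the kernel integral of t**(-4)

on [0, 1): t**(3/2)
on [1, 3/2): 2*t**2
on [3/2, 3): log(t)/t
on [3, oo): t**(-4)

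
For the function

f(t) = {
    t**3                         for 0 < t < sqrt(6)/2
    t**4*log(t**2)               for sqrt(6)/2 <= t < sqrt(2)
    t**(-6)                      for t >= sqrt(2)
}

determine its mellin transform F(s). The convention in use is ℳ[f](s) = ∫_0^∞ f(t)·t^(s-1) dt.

the power substitution comes off first: t**(3/2) on [0, 3/2); t**2*log(t) on [3/2, 2); t**(-3) on [2, ∞)
the shared t-power comes off first: sqrt(t) on [0, 3/2); t*log(t) on [3/2, 2); t**(-4) on [2, ∞)
breakpoints sqrt(6)/2, sqrt(2): one integral from each of the 3 segments
between 0 and sqrt(6)/2 the integrand is t**3·t^(s-1)
on [sqrt(6)/2, sqrt(2)): add ∫ t**4*log(t**2)·t^(s-1) dt
segment sqrt(2) to ∞ holds t**(-6); add its integral

(32*2**s*(s - 6)*(s + 2)*(s + 3)*log(2) - 64*2**s*(s - 6)*(s + 3) + 64*2**s*(s - 6)*(s + 3)*log(2) - 2**s*(s + 3)*(4*s + (s + 2)**2 + 12) + 3**(s/2)*(s - 6)*(s + 2)*(s + 3)*(-18*log(3) + 18*log(2)) + 3**(s/2)*(s - 6)*(s + 3)*(-36*log(3) + 36*log(2)) + 36*3**(s/2)*(s - 6)*(s + 3) + 6*3**(s/2)*sqrt(6)*(s - 6)*(4*s + (s + 2)**2 + 12))/(8*2**(s/2)*(s - 6)*(s + 3)*(4*s + (s + 2)**2 + 12))
  -3 < Re(s) < 6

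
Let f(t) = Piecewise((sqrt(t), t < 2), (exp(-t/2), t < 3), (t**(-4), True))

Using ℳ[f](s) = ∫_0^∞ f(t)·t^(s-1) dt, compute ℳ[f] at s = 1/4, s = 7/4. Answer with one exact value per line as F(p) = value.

F(1/4) = -2**(1/4)*uppergamma(1/4, 3/2) + 4*3**(1/4)/1215 + 2**(1/4)*uppergamma(1/4, 1) + 4*2**(3/4)/3
F(7/4) = -2*2**(3/4)*uppergamma(7/4, 3/2) + 4*3**(3/4)/243 + 2*2**(3/4)*uppergamma(7/4, 1) + 16*2**(1/4)/9

along the cuts 2, 3, ℳ[f](s) splits into 3 integrals
over [0, 2), the kernel integral of sqrt(t) enters the sum
the [2, 3) slice contributes ∫ exp(-t/2)·t^(s-1) dt
the [3, ∞) slice contributes ∫ t**(-4)·t^(s-1) dt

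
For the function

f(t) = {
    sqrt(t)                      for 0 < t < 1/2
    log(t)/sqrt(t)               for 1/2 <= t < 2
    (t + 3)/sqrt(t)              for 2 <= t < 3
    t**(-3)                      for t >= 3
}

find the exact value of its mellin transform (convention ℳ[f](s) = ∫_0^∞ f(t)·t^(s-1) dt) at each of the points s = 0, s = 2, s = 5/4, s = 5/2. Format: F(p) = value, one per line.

F(0) = sqrt(2)*(-486*log(2) + sqrt(2) + 648)/162
F(2) = sqrt(2)*(-1139 + 30*sqrt(2) + 270*log(2) + 864*sqrt(6))/180
F(5/4) = 2**(1/4)*(-436*sqrt(2) + 2*2**(3/4)*3**(1/4) + 65 + log(2**(42 + 84*sqrt(2))) + 180*6**(3/4))/63
F(5/2) = 2*sqrt(3)/3 + 17*log(2)/8 + 207/16

the shared t-power comes off first: t**(3/2) on [0, 1/2); sqrt(t)*log(t) on [1/2, 2); sqrt(t)*(t + 3) on [2, 3); …
the shared t-power comes off first: t on [0, 1/2); log(t) on [1/2, 2); t + 3 on [2, 3); …
integrate the 4 segments split at 1/2, 2, 3, then add the results
over [0, 1/2), the kernel integral of sqrt(t) enters the sum
between 1/2 and 2 the integrand is log(t)/sqrt(t)·t^(s-1)
between 2 and 3 the integrand is (t + 3)/sqrt(t)·t^(s-1)
the [3, ∞) slice contributes ∫ t**(-3)·t^(s-1) dt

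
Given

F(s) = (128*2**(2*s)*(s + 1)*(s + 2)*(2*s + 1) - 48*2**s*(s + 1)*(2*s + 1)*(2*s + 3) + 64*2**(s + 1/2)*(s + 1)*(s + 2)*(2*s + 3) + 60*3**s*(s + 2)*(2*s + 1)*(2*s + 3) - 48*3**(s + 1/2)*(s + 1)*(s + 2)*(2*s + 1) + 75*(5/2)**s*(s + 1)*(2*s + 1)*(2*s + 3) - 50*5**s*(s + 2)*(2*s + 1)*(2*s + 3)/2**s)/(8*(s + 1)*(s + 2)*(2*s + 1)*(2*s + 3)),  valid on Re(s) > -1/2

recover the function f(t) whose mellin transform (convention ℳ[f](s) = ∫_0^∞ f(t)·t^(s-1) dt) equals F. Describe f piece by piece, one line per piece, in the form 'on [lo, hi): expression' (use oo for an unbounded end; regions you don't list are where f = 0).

the 4 pieces separated at 2, 5/2, 3 each add one integral
for t in [0, 2): the term is ∫ 4*sqrt(t)·t^(s-1)
segment 2 to 5/2 holds 3*t**2/2; add its integral
segment 5/2 to 3 holds 5*t/2; add its integral
segment 3 to 4 holds t**(3/2); add its integral

on [0, 2): 4*sqrt(t)
on [2, 5/2): 3*t**2/2
on [5/2, 3): 5*t/2
on [3, 4): t**(3/2)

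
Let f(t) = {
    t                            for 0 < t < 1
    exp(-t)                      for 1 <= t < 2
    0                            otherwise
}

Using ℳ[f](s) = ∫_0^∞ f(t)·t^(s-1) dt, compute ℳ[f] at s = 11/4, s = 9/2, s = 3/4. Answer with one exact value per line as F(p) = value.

linearity at 1 turns ℳ[f](s) into 2 summed integrals
the [0, 1) slice contributes ∫ t·t^(s-1) dt
on [1, 2): add ∫ exp(-t)·t^(s-1) dt

F(11/4) = -uppergamma(11/4, 2) + 4/15 + uppergamma(11/4, 1)
F(9/2) = (-9262*sqrt(2) + (-1155*sqrt(pi)*erfc(sqrt(2)) + 32 + 1155*sqrt(pi)*erfc(1))*exp(2) + 4642*E)*exp(-2)/176
F(3/4) = -uppergamma(3/4, 2) + uppergamma(3/4, 1) + 4/7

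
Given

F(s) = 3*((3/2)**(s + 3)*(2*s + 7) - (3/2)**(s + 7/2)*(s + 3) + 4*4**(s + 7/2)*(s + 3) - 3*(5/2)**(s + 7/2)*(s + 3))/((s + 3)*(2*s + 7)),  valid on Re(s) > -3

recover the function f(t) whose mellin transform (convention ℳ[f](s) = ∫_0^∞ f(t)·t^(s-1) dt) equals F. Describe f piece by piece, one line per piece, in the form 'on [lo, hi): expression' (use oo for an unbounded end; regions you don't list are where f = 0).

on [0, 3/2): 3*t**3
on [3/2, 5/2): 3*t**(7/2)/2
on [5/2, 4): 6*t**(7/2)

decompose at 3/2, 5/2; ℳ[f](s) sums the 3 pieces' integrals
segment [0, 3/2) carries 3*t**3; integrate it
over [3/2, 5/2), the kernel integral of 3*t**(7/2)/2 enters the sum
the [5/2, 4) slice contributes ∫ 6*t**(7/2)·t^(s-1) dt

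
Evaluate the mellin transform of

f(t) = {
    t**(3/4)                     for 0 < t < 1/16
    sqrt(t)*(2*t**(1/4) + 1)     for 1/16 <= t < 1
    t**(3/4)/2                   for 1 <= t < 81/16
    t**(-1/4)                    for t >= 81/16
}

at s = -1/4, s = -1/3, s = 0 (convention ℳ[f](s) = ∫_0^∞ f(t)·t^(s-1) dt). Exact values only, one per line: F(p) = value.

undo the shared t-power: t**(1/4) on [0, 1/16); 2*t**(1/4) + 1 on [1/16, 1); t**(1/4)/2 on [1, 81/16); …
peel off the power substitution: sqrt(t) on [0, 1/4); 2*sqrt(t) + 1 on [1/4, 1); sqrt(t)/2 on [1, 9/4); …
strip the power substitution: t on [0, 1/2); 2*t + 1 on [1/2, 1); t/2 on [1, 3/2); …
breakpoints 1/16, 1, 81/16: one integral from each of the 4 segments
∫ t**(3/4)·t^(s-1) over [0, 1/16)
on [1/16, 1): add ∫ sqrt(t)*(2*t**(1/4) + 1)·t^(s-1) dt
segment 1 to 81/16 holds t**(3/4)/2; add its integral
∫ t**(-1/4)·t^(s-1) over [81/16, ∞)

F(-1/4) = 275/36
F(-1/3) = 2**(1/3)*(-2268 + 727*3**(2/3) + 3024*2**(2/3))/630
F(0) = 33/4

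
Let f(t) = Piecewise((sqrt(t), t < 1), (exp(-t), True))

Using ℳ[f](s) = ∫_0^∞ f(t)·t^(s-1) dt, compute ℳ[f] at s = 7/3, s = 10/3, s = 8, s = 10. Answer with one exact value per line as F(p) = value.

split f at 1: ℳ[f](s) collects 2 kernel integrals
segment 0 to 1 holds sqrt(t); add its integral
segment [1, ∞) carries exp(-t); integrate it

F(7/3) = 6/17 + uppergamma(7/3, 1)
F(10/3) = 6/23 + uppergamma(10/3, 1)
F(8) = 2/17 + 13700*exp(-1)
F(10) = 2/21 + 986410*exp(-1)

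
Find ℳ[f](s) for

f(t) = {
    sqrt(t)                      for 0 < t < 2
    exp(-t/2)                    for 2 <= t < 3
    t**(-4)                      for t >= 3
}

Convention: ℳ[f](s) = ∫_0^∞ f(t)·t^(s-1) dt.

f breaks at 2, 3 into 3 integrals to sum
for t in [0, 2): the term is ∫ sqrt(t)·t^(s-1)
piece [2, 3): integrate exp(-t/2) against the kernel
[3, ∞) adds the kernel integral of t**(-4)

(2**s*(s - 4)*(2*s + 1)*uppergamma(s, 1) - 2**s*(s - 4)*(2*s + 1)*uppergamma(s, 3/2) + 2*2**(s + 1/2)*(s - 4) - 3**s*(2*s + 1)/81)/((s - 4)*(2*s + 1))
  -1/2 < Re(s) < 4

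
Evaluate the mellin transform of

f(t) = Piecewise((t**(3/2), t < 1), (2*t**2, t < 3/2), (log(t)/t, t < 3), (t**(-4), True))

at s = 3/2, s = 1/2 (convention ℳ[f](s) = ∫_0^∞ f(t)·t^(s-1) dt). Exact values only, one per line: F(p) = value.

F(3/2) = -538*sqrt(3)/135 - 5/21 + log(2**(sqrt(6))*3**(-sqrt(6) + 2*sqrt(3))) + 83*sqrt(6)/28
F(1/2) = -754*sqrt(3)/567 - 2*sqrt(3)*log(3)/3 - 2*sqrt(6)*log(2)/3 - 3/10 + 2*sqrt(6)*log(3)/3 + 67*sqrt(6)/30

integrate the 4 segments split at 1, 3/2, 3, then add the results
over [0, 1), the kernel integral of t**(3/2) enters the sum
between 1 and 3/2 the integrand is 2*t**2·t^(s-1)
[3/2, 3) adds the kernel integral of log(t)/t
segment [3, ∞) carries t**(-4); integrate it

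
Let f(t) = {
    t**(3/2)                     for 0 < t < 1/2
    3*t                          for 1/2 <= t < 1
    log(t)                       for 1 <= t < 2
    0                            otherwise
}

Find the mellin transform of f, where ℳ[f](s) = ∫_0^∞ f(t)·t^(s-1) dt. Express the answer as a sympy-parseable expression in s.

(-2*2**(2*s)*(s + 1)*(2*s + 3) + 6*2**s*s**2*(2*s + 3) + 2*2**s*(s + 1)*(2*s + 3) + 4**s*s*(s + 1)*(2*s + 3)*log(4) + sqrt(2)*s**2*(s + 1) - 3*s**2*(2*s + 3))/(2*2**s*s**2*(s + 1)*(2*s + 3))
  Re(s) > -3/2

the 3 pieces separated at 1/2, 1 each add one integral
[0, 1/2) adds the kernel integral of t**(3/2)
∫ over [1/2, 1) of 3*t·t^(s-1) joins the sum
for t in [1, 2): the term is ∫ log(t)·t^(s-1)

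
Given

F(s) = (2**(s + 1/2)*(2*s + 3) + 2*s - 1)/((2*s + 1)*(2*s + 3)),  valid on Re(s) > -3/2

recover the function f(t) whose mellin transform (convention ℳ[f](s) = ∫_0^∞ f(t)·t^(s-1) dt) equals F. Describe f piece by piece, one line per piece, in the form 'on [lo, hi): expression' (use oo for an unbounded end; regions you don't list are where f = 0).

invert the shared t-power to get t on [0, 1); 1/2 on [1, 2)
split f at 1: ℳ[f](s) collects 2 kernel integrals
on [0, 1) integrate f = t**(3/2) against the kernel
between 1 and 2 the integrand is sqrt(t)/2·t^(s-1)

on [0, 1): t**(3/2)
on [1, 2): sqrt(t)/2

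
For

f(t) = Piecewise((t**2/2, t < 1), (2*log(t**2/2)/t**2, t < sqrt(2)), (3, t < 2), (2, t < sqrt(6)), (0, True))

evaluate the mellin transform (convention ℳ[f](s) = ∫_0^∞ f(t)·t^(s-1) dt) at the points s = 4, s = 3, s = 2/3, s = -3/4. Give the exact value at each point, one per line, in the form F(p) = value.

peel off the power substitution: t/2 on [0, 1); 2*log(t/2)/t on [1, 2); 3 on [2, 4); …
strip the common scale on t: t on [0, 1/2); log(t)/t on [1/2, 1); 3 on [1, 2); …
slice at 1, sqrt(2), 2, transform all 4 pieces, and sum them
the [0, 1) slice contributes ∫ t**2/2·t^(s-1) dt
for t in [1, sqrt(2)): the term is ∫ 2*log(t**2/2)/t**2·t^(s-1)
on [sqrt(2), 2): add ∫ 3·t^(s-1) dt
segment 2 to sqrt(6) holds 2; add its integral

F(4) = log(2) + 217/12
F(3) = -6*sqrt(2) + log(4) + 203/30 + 4*sqrt(6)
F(2/3) = -45*2**(1/3)/8 - 3*log(2)/2 + 3*2**(2/3)/2 + 39/16 + 3*6**(1/3)
F(-3/4) = -4*6**(5/8)/9 - 2*2**(1/4)/3 - 8*log(2)/11 + 562/605 + 226*2**(5/8)/121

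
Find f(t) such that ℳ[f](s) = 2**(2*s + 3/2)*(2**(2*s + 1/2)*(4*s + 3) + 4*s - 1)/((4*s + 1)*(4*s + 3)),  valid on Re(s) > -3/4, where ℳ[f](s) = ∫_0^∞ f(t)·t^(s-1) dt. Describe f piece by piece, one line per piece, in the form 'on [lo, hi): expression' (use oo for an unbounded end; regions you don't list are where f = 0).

strip the power substitution: t**(3/2)/2 on [0, 2); sqrt(t)/2 on [2, 4)
invert the shared t-power to get t/2 on [0, 2); 1/2 on [2, 4)
the common scale on t comes off first: t on [0, 1); 1/2 on [1, 2)
decompose at 4; ℳ[f](s) sums the 2 pieces' integrals
piece [0, 4): integrate t**(3/4)/2 against the kernel
[4, 16) adds the kernel integral of t**(1/4)/2

on [0, 4): t**(3/4)/2
on [4, 16): t**(1/4)/2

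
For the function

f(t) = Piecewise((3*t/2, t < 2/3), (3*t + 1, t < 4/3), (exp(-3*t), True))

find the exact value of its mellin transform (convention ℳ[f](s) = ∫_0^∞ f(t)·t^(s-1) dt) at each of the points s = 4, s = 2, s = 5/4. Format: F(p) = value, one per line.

F(4) = 142*exp(-4)/81 + 436/135
F(2) = 5*exp(-4)/9 + 26/9
F(5/4) = 3**(3/4)*(-112*2**(1/4) + 45*uppergamma(5/4, 4) + 464*sqrt(2))/405

reversing the common scale on t: t on [0, 1); 2*t + 1 on [1, 2); exp(-2*t) on [2, ∞)
integrate the 3 segments split at 2/3, 4/3, then add the results
∫ 3*t/2·t^(s-1) over [0, 2/3)
for t in [2/3, 4/3): the term is ∫ (3*t + 1)·t^(s-1)
on [4/3, ∞): add ∫ exp(-3*t)·t^(s-1) dt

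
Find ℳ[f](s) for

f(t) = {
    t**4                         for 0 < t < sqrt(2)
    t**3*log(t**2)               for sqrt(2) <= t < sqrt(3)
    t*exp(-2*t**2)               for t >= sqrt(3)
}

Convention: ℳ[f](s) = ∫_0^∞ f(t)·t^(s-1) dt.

6**(1/2 - s/2)*(-4*12**(s/2 + 1/2)*(s + 1)*(s + 4)*log(2) - 8*12**(s/2 + 1/2)*(s + 4)*log(2) + 8*12**(s/2 + 1/2)*(s + 4) + 4*12**(s/2 + 1/2)*sqrt(2)*(4*s + (s + 1)**2 + 8) + 6*18**(s/2 + 1/2)*(s + 1)*(s + 4)*log(3) - 12*18**(s/2 + 1/2)*(s + 4) + 12*18**(s/2 + 1/2)*(s + 4)*log(3) + 3**(s/2 + 1/2)*(s + 4)*(4*s + (s + 1)**2 + 8)*uppergamma(s/2 + 1/2, 6))/(12*(s + 4)*(4*s + (s + 1)**2 + 8))
  Re(s) > -4

the power substitution comes off first: t**2 on [0, 2); t**(3/2)*log(t) on [2, 3); sqrt(t)*exp(-2*t) on [3, ∞)
undo the shared t-power: t**(3/2) on [0, 2); t*log(t) on [2, 3); exp(-2*t) on [3, ∞)
breakpoints sqrt(2), sqrt(3): one integral from each of the 3 segments
∫ t**4·t^(s-1) over [0, sqrt(2))
segment sqrt(2) to sqrt(3) holds t**3*log(t**2); add its integral
for t in [sqrt(3), ∞): the term is ∫ t*exp(-2*t**2)·t^(s-1)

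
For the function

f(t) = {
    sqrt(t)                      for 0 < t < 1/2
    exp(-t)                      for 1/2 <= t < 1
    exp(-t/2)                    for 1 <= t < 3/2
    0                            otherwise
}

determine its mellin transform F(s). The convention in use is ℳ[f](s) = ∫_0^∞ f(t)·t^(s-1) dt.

(2**s*(2*s + 1)*uppergamma(s, 1/2) - 2**s*(2*s + 1)*uppergamma(s, 1) + 4**s*(2*s + 1)*uppergamma(s, 1/2) - 4**s*(2*s + 1)*uppergamma(s, 3/4) + sqrt(2))/(2**s*(2*s + 1))
  Re(s) > -1/2

slice at 1/2, 1, transform all 3 pieces, and sum them
on [0, 1/2): add ∫ sqrt(t)·t^(s-1) dt
for t in [1/2, 1): the term is ∫ exp(-t)·t^(s-1)
piece [1, 3/2): integrate exp(-t/2) against the kernel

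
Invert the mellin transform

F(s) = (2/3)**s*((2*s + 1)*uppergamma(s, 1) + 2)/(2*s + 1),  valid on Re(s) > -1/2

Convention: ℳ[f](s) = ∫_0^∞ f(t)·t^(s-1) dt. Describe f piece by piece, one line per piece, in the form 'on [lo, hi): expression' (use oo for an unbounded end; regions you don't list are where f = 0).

undo the common scale on t: sqrt(3)*sqrt(t) on [0, 1/3); exp(-3*t) on [1/3, ∞)
invert the common scale on t to get sqrt(t) on [0, 1); exp(-t) on [1, ∞)
summing 2 kernel integrals split by 2/3 yields ℳ[f](s)
on [0, 2/3) integrate f = sqrt(6)*sqrt(t)/2 against the kernel
∫ exp(-3*t/2)·t^(s-1) over [2/3, ∞)

on [0, 2/3): sqrt(6)*sqrt(t)/2
on [2/3, oo): exp(-3*t/2)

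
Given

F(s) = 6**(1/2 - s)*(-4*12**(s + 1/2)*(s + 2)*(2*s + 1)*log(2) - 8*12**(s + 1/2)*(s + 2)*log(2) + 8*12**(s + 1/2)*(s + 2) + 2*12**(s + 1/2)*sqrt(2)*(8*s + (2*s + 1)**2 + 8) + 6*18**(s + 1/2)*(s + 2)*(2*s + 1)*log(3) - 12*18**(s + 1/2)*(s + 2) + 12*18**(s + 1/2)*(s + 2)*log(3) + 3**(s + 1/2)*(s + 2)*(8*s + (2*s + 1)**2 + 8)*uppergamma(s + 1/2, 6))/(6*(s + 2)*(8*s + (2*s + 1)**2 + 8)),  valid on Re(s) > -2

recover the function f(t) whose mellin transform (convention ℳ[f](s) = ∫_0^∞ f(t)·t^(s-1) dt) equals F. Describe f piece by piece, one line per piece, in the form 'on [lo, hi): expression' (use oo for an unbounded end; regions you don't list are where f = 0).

invert the shared t-power to get t**(3/2) on [0, 2); t*log(t) on [2, 3); exp(-2*t) on [3, ∞)
integrate the 3 segments split at 2, 3, then add the results
∫ over [0, 2) of t**2·t^(s-1) joins the sum
for t in [2, 3): the term is ∫ t**(3/2)*log(t)·t^(s-1)
[3, ∞) adds the kernel integral of sqrt(t)*exp(-2*t)

on [0, 2): t**2
on [2, 3): t**(3/2)*log(t)
on [3, oo): sqrt(t)*exp(-2*t)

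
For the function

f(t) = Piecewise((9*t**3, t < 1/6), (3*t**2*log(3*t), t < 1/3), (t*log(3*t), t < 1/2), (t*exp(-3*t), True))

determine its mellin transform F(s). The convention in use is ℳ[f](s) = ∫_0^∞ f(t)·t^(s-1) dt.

(8*2**s*(s + 1)**2*(s + 3)*(2*s + (s + 1)**2 + 3)*uppergamma(s + 1, 3/2) - 8*2**s*(s + 1)**2*(s + 3) + 8*2**s*(s + 3)*(2*s + (s + 1)**2 + 3) + 3**s*(s + 1)*(s + 3)*(-12*log(2) + 12*log(3))*(2*s + (s + 1)**2 + 3) - 12*3**s*(s + 3)*(2*s + (s + 1)**2 + 3) + (s + 1)**3*(s + 3)*log(4) + (s + 1)**2*(s + 3)*log(4) + 2*(s + 1)**2*(s + 3) + (s + 1)**2*(2*s + (s + 1)**2 + 3))/(24*6**s*(s + 1)**2*(s + 3)*(2*s + (s + 1)**2 + 3))
  Re(s) > -3

peel off the shared t-power: 9*t**2 on [0, 1/6); 3*t*log(3*t) on [1/6, 1/3); log(3*t) on [1/3, 1/2); …
strip the common scale on t: t**2 on [0, 1/2); t*log(t) on [1/2, 1); log(t) on [1, 3/2); …
the 4 pieces separated at 1/6, 1/3, 1/2 each add one integral
segment [0, 1/6) carries 9*t**3; integrate it
[1/6, 1/3) adds the kernel integral of 3*t**2*log(3*t)
for t in [1/3, 1/2): the term is ∫ t*log(3*t)·t^(s-1)
∫ over [1/2, ∞) of t*exp(-3*t)·t^(s-1) joins the sum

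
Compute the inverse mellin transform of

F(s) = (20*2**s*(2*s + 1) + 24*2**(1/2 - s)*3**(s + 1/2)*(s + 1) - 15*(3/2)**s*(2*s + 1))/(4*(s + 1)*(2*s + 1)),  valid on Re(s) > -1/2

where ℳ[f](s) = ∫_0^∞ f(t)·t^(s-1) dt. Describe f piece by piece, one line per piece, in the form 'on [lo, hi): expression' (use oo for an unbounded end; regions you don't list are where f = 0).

linearity at 3/2 turns ℳ[f](s) into 2 summed integrals
segment 0 to 3/2 holds 6*sqrt(t); add its integral
piece [3/2, 2): integrate 5*t/2 against the kernel

on [0, 3/2): 6*sqrt(t)
on [3/2, 2): 5*t/2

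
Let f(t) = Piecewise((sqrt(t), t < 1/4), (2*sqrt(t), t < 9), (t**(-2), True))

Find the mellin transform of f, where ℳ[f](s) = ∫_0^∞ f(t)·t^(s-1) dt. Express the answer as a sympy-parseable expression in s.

(-36**s*(2*s + 1) + 972*6**(2*s)*(s - 2) - 81*s + 162)/(81*4**s*(s - 2)*(2*s + 1))
  -1/2 < Re(s) < 2

remove the power substitution first: t on [0, 1/2); 2*t on [1/2, 3); t**(-4) on [3, ∞)
summing 3 kernel integrals split by 1/4, 9 yields ℳ[f](s)
the [0, 1/4) slice contributes ∫ sqrt(t)·t^(s-1) dt
over [1/4, 9), the kernel integral of 2*sqrt(t) enters the sum
segment [9, ∞) carries t**(-2); integrate it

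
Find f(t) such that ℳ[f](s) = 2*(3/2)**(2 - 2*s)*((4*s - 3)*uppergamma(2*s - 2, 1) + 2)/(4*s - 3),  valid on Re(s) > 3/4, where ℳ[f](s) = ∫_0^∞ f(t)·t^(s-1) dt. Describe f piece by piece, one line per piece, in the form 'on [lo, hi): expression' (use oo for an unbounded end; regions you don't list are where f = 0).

on [0, 4/9): sqrt(6)/(2*t**(3/4))
on [4/9, oo): exp(-3*sqrt(t)/2)/t

undo the shared t-power: sqrt(6)*t**(1/4)/2 on [0, 4/9); exp(-3*sqrt(t)/2) on [4/9, ∞)
invert the power substitution to get sqrt(6)*sqrt(t)/2 on [0, 2/3); exp(-3*t/2) on [2/3, ∞)
strip the common scale on t: sqrt(t) on [0, 1); exp(-t) on [1, ∞)
cuts at 4/9: linearity sums the 2 kernel integrals
for t in [0, 4/9): the term is ∫ sqrt(6)/(2*t**(3/4))·t^(s-1)
the [4/9, ∞) slice contributes ∫ exp(-3*sqrt(t)/2)/t·t^(s-1) dt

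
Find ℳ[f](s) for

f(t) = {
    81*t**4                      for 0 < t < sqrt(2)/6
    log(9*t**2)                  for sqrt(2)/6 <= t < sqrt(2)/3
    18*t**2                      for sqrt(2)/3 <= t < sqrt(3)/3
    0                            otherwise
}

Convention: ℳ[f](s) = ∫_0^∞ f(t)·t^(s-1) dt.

strip the common scale on t: t**4 on [0, sqrt(2)/2); log(t**2) on [sqrt(2)/2, sqrt(2)); 2*t**2 on [sqrt(2), sqrt(3))
reversing the power substitution: t**2 on [0, 1/2); log(t) on [1/2, 2); 2*t on [2, 3)
the 3 pieces separated at sqrt(2)/6, sqrt(2)/3 each add one integral
segment 0 to sqrt(2)/6 holds 81*t**4; add its integral
[sqrt(2)/6, sqrt(2)/3) adds the kernel integral of log(9*t**2)
∫ 18*t**2·t^(s-1) over [sqrt(2)/3, sqrt(3)/3)

(sqrt(2)/6)**s*(-16*2**s*s**2*(s + 4) + 4*2**s*s*(s + 2)*(s + 4)*log(2) - 8*2**s*(s + 2)*(s + 4) + 24*6**(s/2)*s**2*(s + 4) + s**2*(s + 2) + 4*s*(s + 2)*(s + 4)*log(2) + 8*(s + 2)*(s + 4))/(4*s**2*(s + 2)*(s + 4))
  Re(s) > -4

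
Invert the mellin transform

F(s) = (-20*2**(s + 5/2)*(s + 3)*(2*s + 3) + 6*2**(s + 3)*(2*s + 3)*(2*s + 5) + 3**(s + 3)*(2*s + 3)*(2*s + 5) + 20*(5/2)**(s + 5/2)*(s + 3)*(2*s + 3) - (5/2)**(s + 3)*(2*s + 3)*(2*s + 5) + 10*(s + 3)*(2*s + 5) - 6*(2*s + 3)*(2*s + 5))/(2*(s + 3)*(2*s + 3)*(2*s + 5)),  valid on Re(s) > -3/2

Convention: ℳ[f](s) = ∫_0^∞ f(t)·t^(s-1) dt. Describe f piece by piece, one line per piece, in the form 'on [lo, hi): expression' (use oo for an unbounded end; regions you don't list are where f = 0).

along the cuts 1, 2, 5/2, ℳ[f](s) splits into 4 integrals
for t in [0, 1): the term is ∫ 5*t**(3/2)/2·t^(s-1)
∫ 3*t**3·t^(s-1) over [1, 2)
∫ 5*t**(5/2)·t^(s-1) over [2, 5/2)
over [5/2, 3), the kernel integral of t**3/2 enters the sum

on [0, 1): 5*t**(3/2)/2
on [1, 2): 3*t**3
on [2, 5/2): 5*t**(5/2)
on [5/2, 3): t**3/2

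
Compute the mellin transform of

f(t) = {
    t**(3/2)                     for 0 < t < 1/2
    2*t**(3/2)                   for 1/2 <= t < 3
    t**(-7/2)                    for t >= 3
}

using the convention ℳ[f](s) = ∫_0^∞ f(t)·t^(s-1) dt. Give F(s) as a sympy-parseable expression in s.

2**(-s - 1/2)*(6**(s + 1/2)*(-4*s - 6)/81 + 6**(s + 5/2)*(54*s - 189)/81 - 2*s + 7)/((2*s - 7)*(2*s + 3))
  -3/2 < Re(s) < 7/2

undo the shared t-power: t on [0, 1/2); 2*t on [1/2, 3); t**(-4) on [3, ∞)
slice at 1/2, 3, transform all 3 pieces, and sum them
∫ t**(3/2)·t^(s-1) over [0, 1/2)
on [1/2, 3): add ∫ 2*t**(3/2)·t^(s-1) dt
segment 3 to ∞ holds t**(-7/2); add its integral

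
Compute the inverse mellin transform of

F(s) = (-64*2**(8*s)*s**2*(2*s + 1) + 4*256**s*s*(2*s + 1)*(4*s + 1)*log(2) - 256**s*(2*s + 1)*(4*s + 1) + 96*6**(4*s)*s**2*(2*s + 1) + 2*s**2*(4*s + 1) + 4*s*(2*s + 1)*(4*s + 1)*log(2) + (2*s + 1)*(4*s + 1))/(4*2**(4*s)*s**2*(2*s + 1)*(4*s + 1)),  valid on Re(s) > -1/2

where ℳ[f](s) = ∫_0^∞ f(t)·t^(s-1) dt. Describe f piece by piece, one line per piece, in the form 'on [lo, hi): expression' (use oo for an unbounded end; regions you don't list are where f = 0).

invert the power substitution to get t on [0, 1/4); log(sqrt(t)) on [1/4, 4); 2*sqrt(t) on [4, 9)
strip the power substitution: t**2 on [0, 1/2); log(t) on [1/2, 2); 2*t on [2, 3)
linearity at 1/16, 16 turns ℳ[f](s) into 3 summed integrals
∫ over [0, 1/16) of sqrt(t)·t^(s-1) joins the sum
on [1/16, 16) integrate f = log(t**(1/4)) against the kernel
on [16, 81): add ∫ 2*t**(1/4)·t^(s-1) dt

on [0, 1/16): sqrt(t)
on [1/16, 16): log(t**(1/4))
on [16, 81): 2*t**(1/4)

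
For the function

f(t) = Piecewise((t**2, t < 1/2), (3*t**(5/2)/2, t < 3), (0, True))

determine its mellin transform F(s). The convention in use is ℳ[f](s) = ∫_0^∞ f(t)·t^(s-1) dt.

(-3*2**(1/2 - s)*(s + 2) + 216*3**(s + 1/2)*(s + 2) + 2*(2*s + 5)/2**s)/(8*(s + 2)*(2*s + 5))
  Re(s) > -2

decompose at 1/2; ℳ[f](s) sums the 2 pieces' integrals
the [0, 1/2) slice contributes ∫ t**2·t^(s-1) dt
for t in [1/2, 3): the term is ∫ 3*t**(5/2)/2·t^(s-1)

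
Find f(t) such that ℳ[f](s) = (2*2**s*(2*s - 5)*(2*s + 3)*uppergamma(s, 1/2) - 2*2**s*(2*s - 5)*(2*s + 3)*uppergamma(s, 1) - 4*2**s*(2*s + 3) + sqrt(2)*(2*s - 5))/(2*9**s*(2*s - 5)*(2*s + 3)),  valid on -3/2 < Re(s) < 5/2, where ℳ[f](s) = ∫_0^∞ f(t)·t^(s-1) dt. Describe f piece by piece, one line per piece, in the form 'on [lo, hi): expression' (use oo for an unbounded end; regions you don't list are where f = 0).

strip the common scale on t: 3*sqrt(3)*t**(3/2) on [0, 1/6); exp(-3*t) on [1/6, 1/3); sqrt(3)/(27*t**(5/2)) on [1/3, ∞)
the common scale on t comes off first: t**(3/2) on [0, 1/2); exp(-t) on [1/2, 1); t**(-5/2) on [1, ∞)
linearity at 1/9, 2/9 turns ℳ[f](s) into 3 summed integrals
segment [0, 1/9) carries 27*sqrt(2)*t**(3/2)/4; integrate it
on [1/9, 2/9): add ∫ exp(-9*t/2)·t^(s-1) dt
[2/9, ∞) adds the kernel integral of 4*sqrt(2)/(243*t**(5/2))

on [0, 1/9): 27*sqrt(2)*t**(3/2)/4
on [1/9, 2/9): exp(-9*t/2)
on [2/9, oo): 4*sqrt(2)/(243*t**(5/2))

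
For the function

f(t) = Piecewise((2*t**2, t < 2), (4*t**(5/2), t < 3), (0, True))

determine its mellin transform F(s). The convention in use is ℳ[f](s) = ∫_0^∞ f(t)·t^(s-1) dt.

treat the 2 regions marked off by 2 separately and sum
[0, 2) adds the kernel integral of 2*t**2
for t in [2, 3): the term is ∫ 4*t**(5/2)·t^(s-1)

8*(2**s*(2*s + 5) - 4*2**(s + 1/2)*(s + 2) + 9*3**(s + 1/2)*(s + 2))/((s + 2)*(2*s + 5))
  Re(s) > -2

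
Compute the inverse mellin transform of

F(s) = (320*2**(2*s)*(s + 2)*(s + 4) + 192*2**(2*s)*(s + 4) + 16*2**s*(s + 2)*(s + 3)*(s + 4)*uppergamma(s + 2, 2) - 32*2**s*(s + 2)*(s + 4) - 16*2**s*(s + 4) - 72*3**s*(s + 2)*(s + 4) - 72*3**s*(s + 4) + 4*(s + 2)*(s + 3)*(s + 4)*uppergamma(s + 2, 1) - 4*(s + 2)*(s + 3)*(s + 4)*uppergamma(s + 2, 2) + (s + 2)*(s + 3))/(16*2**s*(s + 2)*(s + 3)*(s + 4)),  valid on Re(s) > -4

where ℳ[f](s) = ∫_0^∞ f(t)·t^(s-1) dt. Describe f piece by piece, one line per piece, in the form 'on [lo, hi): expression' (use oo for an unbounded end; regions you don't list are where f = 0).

on [0, 1/2): t**4
on [1/2, 1): t**2*exp(-2*t)
on [1, 3/2): t**2*(t + 1)
on [3/2, 2): t**2*(t + 3)
on [2, oo): t**2*exp(-t)

undo the shared t-power: t**2 on [0, 1/2); exp(-2*t) on [1/2, 1); t + 1 on [1, 3/2); …
breakpoints 1/2, 1, 3/2, 2: one integral from each of the 5 segments
piece [0, 1/2): integrate t**4 against the kernel
for t in [1/2, 1): the term is ∫ t**2*exp(-2*t)·t^(s-1)
∫ t**2*(t + 1)·t^(s-1) over [1, 3/2)
for t in [3/2, 2): the term is ∫ t**2*(t + 3)·t^(s-1)
∫ over [2, ∞) of t**2*exp(-t)·t^(s-1) joins the sum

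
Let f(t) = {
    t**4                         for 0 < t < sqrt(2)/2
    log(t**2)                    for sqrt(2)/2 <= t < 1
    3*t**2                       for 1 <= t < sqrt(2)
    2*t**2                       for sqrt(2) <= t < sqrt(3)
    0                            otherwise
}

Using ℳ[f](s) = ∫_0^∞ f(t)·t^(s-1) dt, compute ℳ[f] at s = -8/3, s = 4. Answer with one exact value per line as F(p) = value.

F(-8/3) = 2**(1/3)*(-32*6**(2/3) - 48*2**(1/3) - 48*log(2) + 60 + 135*2**(2/3))/64
F(4) = log(2)/16 + 3743/384

remove the shared t-power first: t**2 on [0, sqrt(2)/2); log(t**2)/t**2 on [sqrt(2)/2, 1); 3 on [1, sqrt(2)); …
the power substitution comes off first: t on [0, 1/2); log(t)/t on [1/2, 1); 3 on [1, 2); …
along the cuts sqrt(2)/2, 1, sqrt(2), ℳ[f](s) splits into 4 integrals
[0, sqrt(2)/2) adds the kernel integral of t**4
on [sqrt(2)/2, 1): add ∫ log(t**2)·t^(s-1) dt
over [1, sqrt(2)), the kernel integral of 3*t**2 enters the sum
over [sqrt(2), sqrt(3)), the kernel integral of 2*t**2 enters the sum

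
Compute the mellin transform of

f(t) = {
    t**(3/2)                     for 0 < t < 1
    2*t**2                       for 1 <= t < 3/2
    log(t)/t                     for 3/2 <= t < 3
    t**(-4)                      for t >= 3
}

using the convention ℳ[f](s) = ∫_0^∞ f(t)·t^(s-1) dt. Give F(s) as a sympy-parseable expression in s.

(324*2**s*(s - 4)*(s + 2)*(s**2 - 2*s + 1) - 324*2**s*(s - 4)*(2*s + 3)*(s**2 - 2*s + 1) - 108*3**s*s*(s - 4)*(s + 2)*(2*s + 3)*log(3) + 108*3**s*s*(s - 4)*(s + 2)*(2*s + 3)*log(2) - 108*3**s*(s - 4)*(s + 2)*(2*s + 3)*log(2) + 108*3**s*(s - 4)*(s + 2)*(2*s + 3) + 108*3**s*(s - 4)*(s + 2)*(2*s + 3)*log(3) + 729*3**s*(s - 4)*(2*s + 3)*(s**2 - 2*s + 1) + 54*6**s*s*(s - 4)*(s + 2)*(2*s + 3)*log(3) - 54*6**s*(s - 4)*(s + 2)*(2*s + 3)*log(3) - 54*6**s*(s - 4)*(s + 2)*(2*s + 3) - 2*6**s*(s + 2)*(2*s + 3)*(s**2 - 2*s + 1))/(162*2**s*(s - 4)*(s + 2)*(2*s + 3)*(s**2 - 2*s + 1))
  -3/2 < Re(s) < 4

cuts at 1, 3/2, 3: linearity sums the 4 kernel integrals
the [0, 1) slice contributes ∫ t**(3/2)·t^(s-1) dt
segment 1 to 3/2 holds 2*t**2; add its integral
on [3/2, 3) integrate f = log(t)/t against the kernel
for t in [3, ∞): the term is ∫ t**(-4)·t^(s-1)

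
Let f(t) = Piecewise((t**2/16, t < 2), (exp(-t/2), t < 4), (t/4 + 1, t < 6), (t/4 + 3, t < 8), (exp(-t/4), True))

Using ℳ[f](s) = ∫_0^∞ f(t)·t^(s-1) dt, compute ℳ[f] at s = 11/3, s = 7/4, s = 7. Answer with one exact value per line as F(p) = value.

F(11/3) = 2*2**(2/3)*(-77112*3**(2/3) - 20400*2**(2/3) - 5236*uppergamma(11/3, 2) + 231 + 5236*uppergamma(11/3, 1) + 41888*2**(2/3)*uppergamma(11/3, 2) + 835584*2**(1/3))/1309
F(7/4) = 2*2**(3/4)*(-3960*3**(3/4) - 2160*2**(3/4) - 1155*uppergamma(7/4, 2) + 77 + 1155*uppergamma(7/4, 1) + 2310*2**(3/4)*uppergamma(7/4, 2) + 22560*sqrt(2))/1155
F(7) = 250496*exp(-1) + 84338144/63 + 86091776*exp(-2)

reversing the common scale on t: t**2/4 on [0, 1); exp(-t) on [1, 2); t/2 + 1 on [2, 3); …
the common scale on t comes off first: t**2 on [0, 1/2); exp(-2*t) on [1/2, 1); t + 1 on [1, 3/2); …
integrate the 5 segments split at 2, 4, 6, 8, then add the results
∫ over [0, 2) of t**2/16·t^(s-1) joins the sum
∫ exp(-t/2)·t^(s-1) over [2, 4)
segment 4 to 6 holds (t/4 + 1); add its integral
∫ over [6, 8) of (t/4 + 3)·t^(s-1) joins the sum
for t in [8, ∞): the term is ∫ exp(-t/4)·t^(s-1)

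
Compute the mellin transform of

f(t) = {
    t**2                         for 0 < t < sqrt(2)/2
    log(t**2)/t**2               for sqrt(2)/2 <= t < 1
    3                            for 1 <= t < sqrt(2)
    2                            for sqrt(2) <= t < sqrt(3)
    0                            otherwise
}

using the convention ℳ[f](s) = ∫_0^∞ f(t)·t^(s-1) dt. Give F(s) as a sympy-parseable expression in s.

(sqrt(2)/2)**s*(-4*2**(s/2)*s*(s + 2) - 6*2**(s/2)*(s + 2)*(s**2 - 4*s + 4) + 2*2**s*(s + 2)*(s**2 - 4*s + 4) + 4*6**(s/2)*(s + 2)*(s**2 - 4*s + 4) + 4*s**2*(s + 2)*log(2) - 8*s*(s + 2)*log(2) + 8*s*(s + 2) + s*(s**2 - 4*s + 4))/(2*s*(s + 2)*(s**2 - 4*s + 4))
  Re(s) > -2

undo the power substitution: t on [0, 1/2); log(t)/t on [1/2, 1); 3 on [1, 2); …
integrate the 4 segments split at sqrt(2)/2, 1, sqrt(2), then add the results
between 0 and sqrt(2)/2 the integrand is t**2·t^(s-1)
on [sqrt(2)/2, 1) integrate f = log(t**2)/t**2 against the kernel
the [1, sqrt(2)) slice contributes ∫ 3·t^(s-1) dt
piece [sqrt(2), sqrt(3)): integrate 2 against the kernel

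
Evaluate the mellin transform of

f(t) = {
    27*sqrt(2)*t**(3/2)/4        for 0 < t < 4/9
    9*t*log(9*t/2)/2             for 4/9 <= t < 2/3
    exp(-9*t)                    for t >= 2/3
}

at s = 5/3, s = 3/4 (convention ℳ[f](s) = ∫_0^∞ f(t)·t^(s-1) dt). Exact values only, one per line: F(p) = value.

F(5/3) = -3*12**(1/3)/32 - 2*18**(1/3)*log(2)/27 + 3**(2/3)*uppergamma(5/3, 6)/81 + 18**(1/3)/36 + 32*2**(5/6)*3**(2/3)/513 + 12**(1/3)*log(3)/4
F(3/4) = -16*2**(3/4)*3**(1/4)/49 - 16*sqrt(6)*log(2)/63 + sqrt(3)*uppergamma(3/4, 6)/9 + 64*sqrt(6)/441 + 32*sqrt(3)/81 + 4*2**(3/4)*3**(1/4)*log(3)/7

back out the common scale on t: 3*sqrt(6)*t**(3/2)/4 on [0, 4/3); 3*t*log(3*t/2)/2 on [4/3, 2); exp(-3*t) on [2, ∞)
peel off the common scale on t: t**(3/2) on [0, 2); t*log(t) on [2, 3); exp(-2*t) on [3, ∞)
decompose at 4/9, 2/3; ℳ[f](s) sums the 3 pieces' integrals
∫ 27*sqrt(2)*t**(3/2)/4·t^(s-1) over [0, 4/9)
for t in [4/9, 2/3): the term is ∫ 9*t*log(9*t/2)/2·t^(s-1)
segment [2/3, ∞) carries exp(-9*t); integrate it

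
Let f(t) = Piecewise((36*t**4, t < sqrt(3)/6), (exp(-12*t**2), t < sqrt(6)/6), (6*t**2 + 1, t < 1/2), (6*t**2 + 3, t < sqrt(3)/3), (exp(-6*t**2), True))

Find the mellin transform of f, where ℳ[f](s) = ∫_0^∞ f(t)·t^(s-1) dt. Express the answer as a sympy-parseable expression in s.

(sqrt(3)/6)**s*(2*2**(s/2)*s*(s + 2)*(s + 4)*uppergamma(s/2, 2) - 8*2**(s/2)*s*(s + 4) - 8*2**(s/2)*(s + 4) + 20*2**s*s*(s + 4) + 24*2**s*(s + 4) - 8*3**(s/2)*s*(s + 4) - 16*3**(s/2)*(s + 4) + 2*s*(s + 2)*(s + 4)*uppergamma(s/2, 1) - 2*s*(s + 2)*(s + 4)*uppergamma(s/2, 2) + s*(s + 2))/(4*s*(s + 2)*(s + 4))
  Re(s) > -4

the power substitution comes off first: 36*t**2 on [0, 1/12); exp(-12*t) on [1/12, 1/6); 6*t + 1 on [1/6, 1/4); …
undo the common scale on t: 9*t**2 on [0, 1/6); exp(-6*t) on [1/6, 1/3); 3*t + 1 on [1/3, 1/2); …
reversing the common scale on t: t**2 on [0, 1/2); exp(-2*t) on [1/2, 1); t + 1 on [1, 3/2); …
split f at sqrt(3)/6, sqrt(6)/6, 1/2, sqrt(3)/3: ℳ[f](s) collects 5 kernel integrals
for t in [0, sqrt(3)/6): the term is ∫ 36*t**4·t^(s-1)
piece [sqrt(3)/6, sqrt(6)/6): integrate exp(-12*t**2) against the kernel
[sqrt(6)/6, 1/2) adds the kernel integral of (6*t**2 + 1)
[1/2, sqrt(3)/3) adds the kernel integral of (6*t**2 + 3)
∫ exp(-6*t**2)·t^(s-1) over [sqrt(3)/3, ∞)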